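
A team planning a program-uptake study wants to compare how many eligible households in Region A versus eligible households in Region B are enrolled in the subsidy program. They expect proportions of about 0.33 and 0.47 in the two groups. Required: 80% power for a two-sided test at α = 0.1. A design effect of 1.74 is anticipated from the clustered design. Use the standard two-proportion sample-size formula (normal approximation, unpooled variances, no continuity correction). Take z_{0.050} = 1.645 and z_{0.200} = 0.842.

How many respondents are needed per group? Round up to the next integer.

n = 259 per group

n = (z_{α/2} + z_β)² · [p₁(1−p₁) + p₂(1−p₂)] / (p₁ − p₂)²
  = (1.645 + 0.842)² · (0.33·0.67 + 0.47·0.53) / (-0.14)²
  = (2.487)² · (0.2211 + 0.2491) / 0.0196
  = 6.1852 · 0.4702 / 0.0196
  = 148.38
Design effect: 1.74 × 148.38 = 258.18.
Round up → n = 259 per group.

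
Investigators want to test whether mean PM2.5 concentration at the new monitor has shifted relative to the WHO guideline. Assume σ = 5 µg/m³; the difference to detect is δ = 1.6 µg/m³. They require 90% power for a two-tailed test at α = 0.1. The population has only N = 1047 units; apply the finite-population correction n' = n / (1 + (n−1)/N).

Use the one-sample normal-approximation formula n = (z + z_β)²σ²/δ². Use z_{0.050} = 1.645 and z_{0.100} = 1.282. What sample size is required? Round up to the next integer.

n = 78

n = (z_{α/2} + z_β)² · σ² / δ²
  = (1.645 + 1.282)² · 5² / 1.6²
  = 8.5673 · 25 / 2.56
  = 83.67
Finite-population correction (N = 1047): 83.67 / (1 + (83.67 − 1)/1047) = 77.54.
Round up → n = 78.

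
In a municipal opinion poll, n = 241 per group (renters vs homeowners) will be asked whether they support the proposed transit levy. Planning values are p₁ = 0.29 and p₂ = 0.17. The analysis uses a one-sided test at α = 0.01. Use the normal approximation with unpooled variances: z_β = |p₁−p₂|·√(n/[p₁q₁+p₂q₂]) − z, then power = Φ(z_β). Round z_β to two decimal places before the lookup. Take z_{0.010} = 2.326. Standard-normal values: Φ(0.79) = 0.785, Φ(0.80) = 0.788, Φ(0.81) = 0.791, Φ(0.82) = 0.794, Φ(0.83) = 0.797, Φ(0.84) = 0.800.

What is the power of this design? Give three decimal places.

Power ≈ 0.800

z_β = |p₁−p₂|·√(n/[p₁q₁+p₂q₂]) − z_α
    = 0.12 · √(241/0.3470) − 2.326
    = 0.12 · 26.3538 − 2.326
    = 3.1625 − 2.326 = 0.8365 → 0.84
Power = Φ(0.84) = 0.800.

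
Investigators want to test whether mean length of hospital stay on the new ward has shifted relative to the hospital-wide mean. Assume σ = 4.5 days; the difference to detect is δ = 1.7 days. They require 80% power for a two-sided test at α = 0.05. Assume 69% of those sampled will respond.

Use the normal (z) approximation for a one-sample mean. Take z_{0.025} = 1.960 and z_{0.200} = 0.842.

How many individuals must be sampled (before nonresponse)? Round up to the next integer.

n = (z_{α/2} + z_β)² · σ² / δ²
  = (1.960 + 0.842)² · 4.5² / 1.7²
  = 7.8512 · 20.25 / 2.89
  = 55.01
Adjust for 69% response: 55.01 / 0.69 = 79.73.
Round up → n = 80.

n = 80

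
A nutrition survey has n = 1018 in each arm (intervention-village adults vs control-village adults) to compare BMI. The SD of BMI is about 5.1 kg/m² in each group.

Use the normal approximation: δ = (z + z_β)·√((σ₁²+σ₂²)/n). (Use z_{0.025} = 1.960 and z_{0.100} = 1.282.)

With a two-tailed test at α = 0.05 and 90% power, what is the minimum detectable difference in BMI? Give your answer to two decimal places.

Minimum detectable difference ≈ 0.73 kg/m²

δ = (z_{α/2} + z_β) · √((σ₁²+σ₂²)/n)
  = (1.960 + 1.282) · √(52.02/1018)
  = 3.242 · √0.0511
  = 3.242 · 0.2261
  = 0.7329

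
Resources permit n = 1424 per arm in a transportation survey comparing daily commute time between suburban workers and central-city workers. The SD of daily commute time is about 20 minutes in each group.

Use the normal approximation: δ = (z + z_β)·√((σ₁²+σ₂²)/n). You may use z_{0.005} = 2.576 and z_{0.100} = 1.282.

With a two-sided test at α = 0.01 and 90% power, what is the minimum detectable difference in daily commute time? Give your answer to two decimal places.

δ = (z_{α/2} + z_β) · √((σ₁²+σ₂²)/n)
  = (2.576 + 1.282) · √(800/1424)
  = 3.858 · √0.5618
  = 3.858 · 0.7495
  = 2.8917

Minimum detectable difference ≈ 2.89 minutes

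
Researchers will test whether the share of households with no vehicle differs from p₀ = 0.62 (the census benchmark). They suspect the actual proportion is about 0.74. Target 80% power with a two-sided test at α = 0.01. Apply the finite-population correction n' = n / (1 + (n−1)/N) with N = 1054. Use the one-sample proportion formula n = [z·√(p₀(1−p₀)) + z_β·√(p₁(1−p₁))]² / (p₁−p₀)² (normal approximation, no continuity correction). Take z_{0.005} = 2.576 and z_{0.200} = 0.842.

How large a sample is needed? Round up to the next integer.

n = [z_{α/2}·√(p₀q₀) + z_β·√(p₁q₁)]² / (p₁ − p₀)²
  = [2.576·√(0.62·0.38) + 0.842·√(0.74·0.26)]² / (0.12)²
  = [2.576·0.4854 + 0.842·0.4386]² / 0.0144
  = [1.6197]² / 0.0144
  = 182.18
Finite-population correction (N = 1054): 182.18 / (1 + (182.18 − 1)/1054) = 155.46.
Round up → n = 156.

n = 156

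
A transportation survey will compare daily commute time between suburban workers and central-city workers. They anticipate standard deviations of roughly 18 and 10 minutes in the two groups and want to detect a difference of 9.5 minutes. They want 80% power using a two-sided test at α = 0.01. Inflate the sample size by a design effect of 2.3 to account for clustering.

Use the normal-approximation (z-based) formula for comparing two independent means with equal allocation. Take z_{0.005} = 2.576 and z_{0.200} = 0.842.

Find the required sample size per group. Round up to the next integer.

n = 127 per group

n = (z_{α/2} + z_β)² · (σ₁² + σ₂²) / δ²
  = (2.576 + 0.842)² · (18² + 10² = 424) / 9.5²
  = 11.6827 · 424 / 90.25
  = 54.89
Design effect: 2.3 × 54.89 = 126.24.
Round up → n = 127 per group.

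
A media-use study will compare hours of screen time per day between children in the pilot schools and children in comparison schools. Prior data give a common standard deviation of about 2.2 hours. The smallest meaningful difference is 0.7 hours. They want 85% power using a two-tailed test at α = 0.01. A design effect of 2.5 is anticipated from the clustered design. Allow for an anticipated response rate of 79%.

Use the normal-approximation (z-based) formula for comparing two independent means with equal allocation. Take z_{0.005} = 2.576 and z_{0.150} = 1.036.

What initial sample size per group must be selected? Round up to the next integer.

n = 816 per group

n = (z_{α/2} + z_β)² · (σ₁² + σ₂²) / δ²
  = (2.576 + 1.036)² · (2·2.2² = 9.68) / 0.7²
  = 13.0465 · 9.68 / 0.49
  = 257.74
Design effect: 2.5 × 257.74 = 644.34.
Adjust for 79% response: 644.34 / 0.79 = 815.62.
Round up → n = 816 per group.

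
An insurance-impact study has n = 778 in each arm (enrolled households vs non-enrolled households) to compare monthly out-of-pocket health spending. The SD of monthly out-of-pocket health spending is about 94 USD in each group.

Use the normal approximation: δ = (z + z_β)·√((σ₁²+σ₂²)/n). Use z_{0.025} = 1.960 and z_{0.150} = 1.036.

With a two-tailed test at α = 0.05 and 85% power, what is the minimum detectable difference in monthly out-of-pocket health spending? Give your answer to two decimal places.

δ = (z_{α/2} + z_β) · √((σ₁²+σ₂²)/n)
  = (1.960 + 1.036) · √(17672/778)
  = 2.996 · √22.7147
  = 2.996 · 4.7660
  = 14.2789

Minimum detectable difference ≈ 14.28 USD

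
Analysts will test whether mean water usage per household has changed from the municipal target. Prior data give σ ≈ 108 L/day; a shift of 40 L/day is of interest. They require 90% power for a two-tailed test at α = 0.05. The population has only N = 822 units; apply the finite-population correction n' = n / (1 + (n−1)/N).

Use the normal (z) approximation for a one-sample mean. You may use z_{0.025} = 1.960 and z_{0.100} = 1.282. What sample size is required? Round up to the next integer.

n = (z_{α/2} + z_β)² · σ² / δ²
  = (1.960 + 1.282)² · 108² / 40²
  = 10.5106 · 11664 / 1600
  = 76.62
Finite-population correction (N = 822): 76.62 / (1 + (76.62 − 1)/822) = 70.17.
Round up → n = 71.

n = 71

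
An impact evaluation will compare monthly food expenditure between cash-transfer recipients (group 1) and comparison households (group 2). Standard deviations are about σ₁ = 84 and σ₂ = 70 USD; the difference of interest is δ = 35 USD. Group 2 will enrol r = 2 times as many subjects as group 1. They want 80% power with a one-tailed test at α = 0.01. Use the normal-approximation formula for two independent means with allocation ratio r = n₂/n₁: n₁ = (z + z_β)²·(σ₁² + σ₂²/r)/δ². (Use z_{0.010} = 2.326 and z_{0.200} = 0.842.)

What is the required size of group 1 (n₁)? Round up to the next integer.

n₁ = 78

n₁ = (z_α + z_β)² · (σ₁² + σ₂²/r) / δ²
   = (2.326 + 0.842)² · (84² + 70²/2) / 35²
   = 10.0362 · (7056 + 2450) / 1225
   = 10.0362 · 9506 / 1225
   = 77.88
Round up → n₁ = 78; n₂ = r·n₁ = 2 × 78 = 156.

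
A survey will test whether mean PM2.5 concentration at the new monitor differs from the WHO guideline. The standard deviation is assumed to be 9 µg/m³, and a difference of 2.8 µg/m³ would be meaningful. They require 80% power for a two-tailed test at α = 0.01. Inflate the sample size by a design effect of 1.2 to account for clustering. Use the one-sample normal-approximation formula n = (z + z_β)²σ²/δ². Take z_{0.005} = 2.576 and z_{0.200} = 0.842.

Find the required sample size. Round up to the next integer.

n = (z_{α/2} + z_β)² · σ² / δ²
  = (2.576 + 0.842)² · 9² / 2.8²
  = 11.6827 · 81 / 7.84
  = 120.70
Design effect: 1.2 × 120.70 = 144.84.
Round up → n = 145.

n = 145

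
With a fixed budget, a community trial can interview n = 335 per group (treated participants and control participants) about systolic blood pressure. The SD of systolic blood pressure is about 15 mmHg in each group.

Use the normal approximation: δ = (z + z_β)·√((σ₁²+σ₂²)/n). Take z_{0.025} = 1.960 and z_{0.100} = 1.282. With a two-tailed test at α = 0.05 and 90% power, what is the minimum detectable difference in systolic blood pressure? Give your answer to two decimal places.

δ = (z_{α/2} + z_β) · √((σ₁²+σ₂²)/n)
  = (1.960 + 1.282) · √(450/335)
  = 3.242 · √1.3433
  = 3.242 · 1.1590
  = 3.7575

Minimum detectable difference ≈ 3.76 mmHg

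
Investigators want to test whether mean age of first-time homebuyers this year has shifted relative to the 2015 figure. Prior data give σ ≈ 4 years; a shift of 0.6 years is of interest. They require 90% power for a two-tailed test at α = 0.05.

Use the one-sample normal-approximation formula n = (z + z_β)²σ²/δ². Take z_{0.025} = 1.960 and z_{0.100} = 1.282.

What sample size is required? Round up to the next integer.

n = (z_{α/2} + z_β)² · σ² / δ²
  = (1.960 + 1.282)² · 4² / 0.6²
  = 10.5106 · 16 / 0.36
  = 467.14
Round up → n = 468.

n = 468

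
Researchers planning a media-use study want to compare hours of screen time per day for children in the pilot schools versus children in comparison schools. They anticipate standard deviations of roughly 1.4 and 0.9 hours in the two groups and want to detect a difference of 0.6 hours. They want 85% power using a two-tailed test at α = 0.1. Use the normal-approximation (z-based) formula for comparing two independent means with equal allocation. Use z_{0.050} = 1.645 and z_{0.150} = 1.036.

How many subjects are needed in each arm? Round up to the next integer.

n = 56 per group

n = (z_{α/2} + z_β)² · (σ₁² + σ₂²) / δ²
  = (1.645 + 1.036)² · (1.4² + 0.9² = 2.77) / 0.6²
  = 7.1878 · 2.77 / 0.36
  = 55.31
Round up → n = 56 per group.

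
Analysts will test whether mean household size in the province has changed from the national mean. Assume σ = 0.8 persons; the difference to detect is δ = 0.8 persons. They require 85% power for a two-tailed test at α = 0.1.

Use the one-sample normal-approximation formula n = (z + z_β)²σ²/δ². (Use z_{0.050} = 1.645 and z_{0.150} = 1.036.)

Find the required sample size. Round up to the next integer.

n = 8

n = (z_{α/2} + z_β)² · σ² / δ²
  = (1.645 + 1.036)² · 0.8² / 0.8²
  = 7.1878 · 0.64 / 0.64
  = 7.19
Round up → n = 8.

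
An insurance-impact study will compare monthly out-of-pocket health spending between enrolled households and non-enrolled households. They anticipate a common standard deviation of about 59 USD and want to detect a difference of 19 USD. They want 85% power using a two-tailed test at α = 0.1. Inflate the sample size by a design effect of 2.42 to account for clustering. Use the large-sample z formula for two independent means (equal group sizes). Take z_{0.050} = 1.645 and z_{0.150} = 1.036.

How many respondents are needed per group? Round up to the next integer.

n = 336 per group

n = (z_{α/2} + z_β)² · (σ₁² + σ₂²) / δ²
  = (1.645 + 1.036)² · (2·59² = 6962) / 19²
  = 7.1878 · 6962 / 361
  = 138.62
Design effect: 2.42 × 138.62 = 335.46.
Round up → n = 336 per group.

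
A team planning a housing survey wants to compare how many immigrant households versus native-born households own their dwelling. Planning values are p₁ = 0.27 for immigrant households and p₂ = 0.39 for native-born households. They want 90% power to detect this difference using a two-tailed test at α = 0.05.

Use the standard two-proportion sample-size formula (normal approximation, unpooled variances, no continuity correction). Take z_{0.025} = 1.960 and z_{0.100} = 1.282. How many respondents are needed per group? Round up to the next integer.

n = (z_{α/2} + z_β)² · [p₁(1−p₁) + p₂(1−p₂)] / (p₁ − p₂)²
  = (1.960 + 1.282)² · (0.27·0.73 + 0.39·0.61) / (-0.12)²
  = (3.242)² · (0.1971 + 0.2379) / 0.0144
  = 10.5106 · 0.4350 / 0.0144
  = 317.51
Round up → n = 318 per group.

n = 318 per group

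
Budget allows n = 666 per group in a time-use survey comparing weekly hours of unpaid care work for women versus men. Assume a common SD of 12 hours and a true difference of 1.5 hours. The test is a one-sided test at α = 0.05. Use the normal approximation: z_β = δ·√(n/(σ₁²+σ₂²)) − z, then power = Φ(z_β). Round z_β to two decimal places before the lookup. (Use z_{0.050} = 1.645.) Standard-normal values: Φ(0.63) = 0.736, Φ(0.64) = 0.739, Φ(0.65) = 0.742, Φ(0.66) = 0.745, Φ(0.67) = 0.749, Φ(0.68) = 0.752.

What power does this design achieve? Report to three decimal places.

z_β = δ·√(n/(σ₁²+σ₂²)) − z_α
    = 1.5 · √(666/288) − 1.645
    = 1.5 · 1.52069 − 1.645
    = 2.2810 − 1.645 = 0.6360 → 0.64
Power = Φ(0.64) = 0.739.

Power ≈ 0.739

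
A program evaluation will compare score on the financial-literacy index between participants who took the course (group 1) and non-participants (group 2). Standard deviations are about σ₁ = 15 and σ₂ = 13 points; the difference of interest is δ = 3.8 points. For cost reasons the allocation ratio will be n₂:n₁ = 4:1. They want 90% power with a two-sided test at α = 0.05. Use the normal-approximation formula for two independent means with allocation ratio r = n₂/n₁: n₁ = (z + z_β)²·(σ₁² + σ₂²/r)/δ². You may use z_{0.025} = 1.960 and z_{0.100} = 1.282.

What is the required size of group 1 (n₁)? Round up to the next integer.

n₁ = (z_{α/2} + z_β)² · (σ₁² + σ₂²/r) / δ²
   = (1.960 + 1.282)² · (15² + 13²/4) / 3.8²
   = 10.5106 · (225 + 42.25) / 14.44
   = 10.5106 · 267.25 / 14.44
   = 194.53
Round up → n₁ = 195; n₂ = r·n₁ = 4 × 195 = 780.

n₁ = 195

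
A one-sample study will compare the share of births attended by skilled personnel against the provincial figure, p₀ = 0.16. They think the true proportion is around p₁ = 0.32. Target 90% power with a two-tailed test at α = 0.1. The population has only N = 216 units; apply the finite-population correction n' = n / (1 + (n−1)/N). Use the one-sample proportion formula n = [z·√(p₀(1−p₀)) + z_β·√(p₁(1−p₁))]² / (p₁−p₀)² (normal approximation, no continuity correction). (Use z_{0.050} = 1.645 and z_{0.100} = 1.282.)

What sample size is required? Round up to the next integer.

n = 45

n = [z_{α/2}·√(p₀q₀) + z_β·√(p₁q₁)]² / (p₁ − p₀)²
  = [1.645·√(0.16·0.84) + 1.282·√(0.32·0.68)]² / (0.16)²
  = [1.645·0.3666 + 1.282·0.4665]² / 0.0256
  = [1.2011]² / 0.0256
  = 56.35
Finite-population correction (N = 216): 56.35 / (1 + (56.35 − 1)/216) = 44.86.
Round up → n = 45.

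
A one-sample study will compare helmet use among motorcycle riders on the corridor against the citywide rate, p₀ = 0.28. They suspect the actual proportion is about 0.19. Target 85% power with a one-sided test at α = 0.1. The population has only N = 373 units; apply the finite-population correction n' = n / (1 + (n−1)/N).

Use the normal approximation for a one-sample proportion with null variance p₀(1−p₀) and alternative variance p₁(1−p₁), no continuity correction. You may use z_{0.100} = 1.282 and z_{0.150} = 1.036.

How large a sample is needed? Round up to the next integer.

n = [z_α·√(p₀q₀) + z_β·√(p₁q₁)]² / (p₁ − p₀)²
  = [1.282·√(0.28·0.72) + 1.036·√(0.19·0.81)]² / (-0.09)²
  = [1.282·0.4490 + 1.036·0.3923]² / 0.0081
  = [0.9820]² / 0.0081
  = 119.06
Finite-population correction (N = 373): 119.06 / (1 + (119.06 − 1)/373) = 90.44.
Round up → n = 91.

n = 91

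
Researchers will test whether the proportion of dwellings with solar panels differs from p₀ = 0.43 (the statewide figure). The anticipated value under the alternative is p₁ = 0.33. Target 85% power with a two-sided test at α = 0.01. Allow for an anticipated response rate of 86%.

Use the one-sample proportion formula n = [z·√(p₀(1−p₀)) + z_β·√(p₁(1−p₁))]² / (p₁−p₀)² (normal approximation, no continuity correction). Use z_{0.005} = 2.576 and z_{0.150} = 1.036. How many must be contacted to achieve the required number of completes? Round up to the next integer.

n = 362

n = [z_{α/2}·√(p₀q₀) + z_β·√(p₁q₁)]² / (p₁ − p₀)²
  = [2.576·√(0.43·0.57) + 1.036·√(0.33·0.67)]² / (-0.10)²
  = [2.576·0.4951 + 1.036·0.4702]² / 0.0100
  = [1.7625]² / 0.0100
  = 310.62
Adjust for 86% response: 310.62 / 0.86 = 361.19.
Round up → n = 362.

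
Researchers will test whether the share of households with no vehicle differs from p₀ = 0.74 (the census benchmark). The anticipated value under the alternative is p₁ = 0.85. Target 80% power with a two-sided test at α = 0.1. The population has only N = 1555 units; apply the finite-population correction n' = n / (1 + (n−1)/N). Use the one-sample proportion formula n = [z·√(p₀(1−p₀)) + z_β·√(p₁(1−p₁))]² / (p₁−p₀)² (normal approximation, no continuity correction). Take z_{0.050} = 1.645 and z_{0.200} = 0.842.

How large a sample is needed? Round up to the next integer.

n = 82

n = [z_{α/2}·√(p₀q₀) + z_β·√(p₁q₁)]² / (p₁ − p₀)²
  = [1.645·√(0.74·0.26) + 0.842·√(0.85·0.15)]² / (0.11)²
  = [1.645·0.4386 + 0.842·0.3571]² / 0.0121
  = [1.0222]² / 0.0121
  = 86.36
Finite-population correction (N = 1555): 86.36 / (1 + (86.36 − 1)/1555) = 81.86.
Round up → n = 82.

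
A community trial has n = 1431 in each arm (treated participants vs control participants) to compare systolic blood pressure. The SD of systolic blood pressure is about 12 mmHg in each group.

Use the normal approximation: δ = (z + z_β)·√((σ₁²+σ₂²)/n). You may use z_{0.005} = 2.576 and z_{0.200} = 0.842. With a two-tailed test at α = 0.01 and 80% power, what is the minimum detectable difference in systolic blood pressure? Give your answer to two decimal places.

Minimum detectable difference ≈ 1.53 mmHg

δ = (z_{α/2} + z_β) · √((σ₁²+σ₂²)/n)
  = (2.576 + 0.842) · √(288/1431)
  = 3.418 · √0.20126
  = 3.418 · 0.4486
  = 1.5334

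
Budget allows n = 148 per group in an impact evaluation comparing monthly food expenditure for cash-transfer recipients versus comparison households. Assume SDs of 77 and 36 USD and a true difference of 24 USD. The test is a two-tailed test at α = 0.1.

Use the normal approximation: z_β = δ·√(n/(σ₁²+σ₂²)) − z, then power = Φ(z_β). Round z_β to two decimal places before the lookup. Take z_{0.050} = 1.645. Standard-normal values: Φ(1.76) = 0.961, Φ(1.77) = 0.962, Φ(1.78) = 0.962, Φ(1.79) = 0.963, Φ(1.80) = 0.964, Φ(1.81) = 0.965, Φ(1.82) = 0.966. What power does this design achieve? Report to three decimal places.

z_β = δ·√(n/(σ₁²+σ₂²)) − z_{α/2}
    = 24 · √(148/7225) − 1.645
    = 24 · 0.14312 − 1.645
    = 3.4350 − 1.645 = 1.7900 → 1.79
Power = Φ(1.79) = 0.963.

Power ≈ 0.963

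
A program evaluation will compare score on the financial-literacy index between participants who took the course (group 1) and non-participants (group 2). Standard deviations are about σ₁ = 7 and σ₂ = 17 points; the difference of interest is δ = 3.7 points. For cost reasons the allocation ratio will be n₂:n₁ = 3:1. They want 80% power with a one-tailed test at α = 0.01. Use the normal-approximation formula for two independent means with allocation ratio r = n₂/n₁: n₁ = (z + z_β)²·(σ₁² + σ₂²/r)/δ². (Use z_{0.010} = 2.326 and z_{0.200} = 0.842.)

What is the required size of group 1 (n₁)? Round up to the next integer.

n₁ = (z_α + z_β)² · (σ₁² + σ₂²/r) / δ²
   = (2.326 + 0.842)² · (7² + 17²/3) / 3.7²
   = 10.0362 · (49 + 96.3333) / 13.69
   = 10.0362 · 145.3333 / 13.69
   = 106.54
Round up → n₁ = 107; n₂ = r·n₁ = 3 × 107 = 321.

n₁ = 107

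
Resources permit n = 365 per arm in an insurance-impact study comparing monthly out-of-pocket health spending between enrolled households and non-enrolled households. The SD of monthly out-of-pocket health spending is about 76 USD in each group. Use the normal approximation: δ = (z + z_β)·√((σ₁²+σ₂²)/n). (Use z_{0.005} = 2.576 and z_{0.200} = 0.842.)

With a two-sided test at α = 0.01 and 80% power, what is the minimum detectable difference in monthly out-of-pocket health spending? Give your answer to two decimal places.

δ = (z_{α/2} + z_β) · √((σ₁²+σ₂²)/n)
  = (2.576 + 0.842) · √(11552/365)
  = 3.418 · √31.6493
  = 3.418 · 5.6258
  = 19.2289

Minimum detectable difference ≈ 19.23 USD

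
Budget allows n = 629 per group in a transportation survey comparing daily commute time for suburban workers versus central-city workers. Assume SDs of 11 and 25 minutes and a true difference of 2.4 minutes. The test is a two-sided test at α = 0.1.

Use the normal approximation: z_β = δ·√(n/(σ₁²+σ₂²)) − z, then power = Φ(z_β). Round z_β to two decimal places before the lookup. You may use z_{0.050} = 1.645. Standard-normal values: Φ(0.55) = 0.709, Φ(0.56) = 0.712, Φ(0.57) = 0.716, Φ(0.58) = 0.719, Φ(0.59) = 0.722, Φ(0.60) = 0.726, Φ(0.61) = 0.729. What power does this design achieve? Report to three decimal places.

Power ≈ 0.712

z_β = δ·√(n/(σ₁²+σ₂²)) − z_{α/2}
    = 2.4 · √(629/746) − 1.645
    = 2.4 · 0.91824 − 1.645
    = 2.2038 − 1.645 = 0.5588 → 0.56
Power = Φ(0.56) = 0.712.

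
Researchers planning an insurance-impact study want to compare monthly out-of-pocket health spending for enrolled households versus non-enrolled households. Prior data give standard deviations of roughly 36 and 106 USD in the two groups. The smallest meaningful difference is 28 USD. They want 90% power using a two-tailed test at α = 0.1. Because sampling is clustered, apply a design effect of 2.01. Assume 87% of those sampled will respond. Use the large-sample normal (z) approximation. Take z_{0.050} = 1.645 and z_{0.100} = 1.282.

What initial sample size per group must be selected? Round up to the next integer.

n = 317 per group

n = (z_{α/2} + z_β)² · (σ₁² + σ₂²) / δ²
  = (1.645 + 1.282)² · (36² + 106² = 12532) / 28²
  = 8.5673 · 12532 / 784
  = 136.95
Design effect: 2.01 × 136.95 = 275.26.
Adjust for 87% response: 275.26 / 0.87 = 316.39.
Round up → n = 317 per group.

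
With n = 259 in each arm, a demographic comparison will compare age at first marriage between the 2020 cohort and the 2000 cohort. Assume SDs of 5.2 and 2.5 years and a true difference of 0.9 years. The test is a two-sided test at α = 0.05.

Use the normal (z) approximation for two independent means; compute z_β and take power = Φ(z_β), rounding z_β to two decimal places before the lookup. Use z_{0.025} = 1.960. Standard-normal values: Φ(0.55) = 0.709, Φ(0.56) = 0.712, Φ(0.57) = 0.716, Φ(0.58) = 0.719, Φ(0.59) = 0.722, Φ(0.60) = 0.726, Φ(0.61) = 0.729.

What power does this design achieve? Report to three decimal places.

Power ≈ 0.709

z_β = δ·√(n/(σ₁²+σ₂²)) − z_{α/2}
    = 0.9 · √(259/33.29) − 1.960
    = 0.9 · 2.78929 − 1.960
    = 2.5104 − 1.960 = 0.5504 → 0.55
Power = Φ(0.55) = 0.709.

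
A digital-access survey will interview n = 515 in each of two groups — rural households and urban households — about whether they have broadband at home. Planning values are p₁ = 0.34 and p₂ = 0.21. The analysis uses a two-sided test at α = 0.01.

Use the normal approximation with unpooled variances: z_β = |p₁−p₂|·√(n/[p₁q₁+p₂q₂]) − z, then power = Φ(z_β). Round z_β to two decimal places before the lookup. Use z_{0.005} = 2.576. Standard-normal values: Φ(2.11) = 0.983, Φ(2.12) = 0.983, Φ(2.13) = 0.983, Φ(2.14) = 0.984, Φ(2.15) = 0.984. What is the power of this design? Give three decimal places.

Power ≈ 0.984

z_β = |p₁−p₂|·√(n/[p₁q₁+p₂q₂]) − z_{α/2}
    = 0.13 · √(515/0.3903) − 2.576
    = 0.13 · 36.3249 − 2.576
    = 4.7222 − 2.576 = 2.1462 → 2.15
Power = Φ(2.15) = 0.984.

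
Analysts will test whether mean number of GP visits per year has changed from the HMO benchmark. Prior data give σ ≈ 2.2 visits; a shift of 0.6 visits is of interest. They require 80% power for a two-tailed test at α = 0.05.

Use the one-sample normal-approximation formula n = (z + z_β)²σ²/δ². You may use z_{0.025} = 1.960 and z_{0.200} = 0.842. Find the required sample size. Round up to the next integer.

n = (z_{α/2} + z_β)² · σ² / δ²
  = (1.960 + 0.842)² · 2.2² / 0.6²
  = 7.8512 · 4.84 / 0.36
  = 105.56
Round up → n = 106.

n = 106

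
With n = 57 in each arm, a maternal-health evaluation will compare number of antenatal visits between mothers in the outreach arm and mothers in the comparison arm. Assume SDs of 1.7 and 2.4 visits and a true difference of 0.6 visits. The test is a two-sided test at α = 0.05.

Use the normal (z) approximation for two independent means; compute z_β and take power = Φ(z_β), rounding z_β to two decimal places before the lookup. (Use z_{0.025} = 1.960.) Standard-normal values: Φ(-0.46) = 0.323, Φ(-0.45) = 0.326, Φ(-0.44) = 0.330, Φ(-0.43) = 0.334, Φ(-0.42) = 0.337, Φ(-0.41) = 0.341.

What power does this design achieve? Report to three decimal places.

Power ≈ 0.337

z_β = δ·√(n/(σ₁²+σ₂²)) − z_{α/2}
    = 0.6 · √(57/8.65) − 1.960
    = 0.6 · 2.56702 − 1.960
    = 1.5402 − 1.960 = -0.4198 → -0.42
Power = Φ(-0.42) = 0.337.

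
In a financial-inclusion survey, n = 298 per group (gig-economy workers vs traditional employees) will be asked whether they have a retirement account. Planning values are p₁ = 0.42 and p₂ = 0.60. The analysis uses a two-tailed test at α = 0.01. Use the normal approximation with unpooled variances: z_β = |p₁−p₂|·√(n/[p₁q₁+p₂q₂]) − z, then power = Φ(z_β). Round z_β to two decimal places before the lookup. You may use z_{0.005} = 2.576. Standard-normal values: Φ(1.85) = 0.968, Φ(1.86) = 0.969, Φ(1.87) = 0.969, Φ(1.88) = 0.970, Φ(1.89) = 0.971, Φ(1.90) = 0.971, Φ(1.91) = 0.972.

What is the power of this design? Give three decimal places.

z_β = |p₁−p₂|·√(n/[p₁q₁+p₂q₂]) − z_{α/2}
    = 0.18 · √(298/0.4836) − 2.576
    = 0.18 · 24.8236 − 2.576
    = 4.4683 − 2.576 = 1.8923 → 1.89
Power = Φ(1.89) = 0.971.

Power ≈ 0.971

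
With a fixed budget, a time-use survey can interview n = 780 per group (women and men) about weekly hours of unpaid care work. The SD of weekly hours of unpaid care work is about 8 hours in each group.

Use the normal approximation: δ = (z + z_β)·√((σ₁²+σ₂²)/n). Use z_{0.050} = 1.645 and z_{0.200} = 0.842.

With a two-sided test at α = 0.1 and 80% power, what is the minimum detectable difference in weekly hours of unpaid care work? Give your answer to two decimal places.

Minimum detectable difference ≈ 1.01 hours

δ = (z_{α/2} + z_β) · √((σ₁²+σ₂²)/n)
  = (1.645 + 0.842) · √(128/780)
  = 2.487 · √0.1641
  = 2.487 · 0.4051
  = 1.0075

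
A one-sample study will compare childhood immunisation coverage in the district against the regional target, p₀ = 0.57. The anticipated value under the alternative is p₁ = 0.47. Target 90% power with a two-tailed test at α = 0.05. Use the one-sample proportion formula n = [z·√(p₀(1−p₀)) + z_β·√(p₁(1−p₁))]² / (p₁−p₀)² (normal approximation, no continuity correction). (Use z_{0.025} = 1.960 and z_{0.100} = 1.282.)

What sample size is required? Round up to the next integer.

n = 260

n = [z_{α/2}·√(p₀q₀) + z_β·√(p₁q₁)]² / (p₁ − p₀)²
  = [1.960·√(0.57·0.43) + 1.282·√(0.47·0.53)]² / (-0.10)²
  = [1.960·0.4951 + 1.282·0.4991]² / 0.0100
  = [1.6102]² / 0.0100
  = 259.27
Round up → n = 260.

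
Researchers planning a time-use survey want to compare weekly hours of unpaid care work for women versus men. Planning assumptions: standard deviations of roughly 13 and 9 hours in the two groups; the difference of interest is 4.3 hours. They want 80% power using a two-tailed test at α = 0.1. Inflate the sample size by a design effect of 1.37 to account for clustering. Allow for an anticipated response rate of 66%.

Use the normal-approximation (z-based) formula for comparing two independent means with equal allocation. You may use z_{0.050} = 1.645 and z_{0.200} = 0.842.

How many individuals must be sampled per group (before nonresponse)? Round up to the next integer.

n = (z_{α/2} + z_β)² · (σ₁² + σ₂²) / δ²
  = (1.645 + 0.842)² · (13² + 9² = 250) / 4.3²
  = 6.1852 · 250 / 18.49
  = 83.63
Design effect: 1.37 × 83.63 = 114.57.
Adjust for 66% response: 114.57 / 0.66 = 173.59.
Round up → n = 174 per group.

n = 174 per group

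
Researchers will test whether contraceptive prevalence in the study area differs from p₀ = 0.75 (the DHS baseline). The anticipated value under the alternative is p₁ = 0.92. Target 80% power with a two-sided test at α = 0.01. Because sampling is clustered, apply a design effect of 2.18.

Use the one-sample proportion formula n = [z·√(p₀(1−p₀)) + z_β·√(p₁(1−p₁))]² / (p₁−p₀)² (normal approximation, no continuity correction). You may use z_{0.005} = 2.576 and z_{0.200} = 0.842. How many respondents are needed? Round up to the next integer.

n = 137

n = [z_{α/2}·√(p₀q₀) + z_β·√(p₁q₁)]² / (p₁ − p₀)²
  = [2.576·√(0.75·0.25) + 0.842·√(0.92·0.08)]² / (0.17)²
  = [2.576·0.4330 + 0.842·0.2713]² / 0.0289
  = [1.3439]² / 0.0289
  = 62.49
Design effect: 2.18 × 62.49 = 136.23.
Round up → n = 137.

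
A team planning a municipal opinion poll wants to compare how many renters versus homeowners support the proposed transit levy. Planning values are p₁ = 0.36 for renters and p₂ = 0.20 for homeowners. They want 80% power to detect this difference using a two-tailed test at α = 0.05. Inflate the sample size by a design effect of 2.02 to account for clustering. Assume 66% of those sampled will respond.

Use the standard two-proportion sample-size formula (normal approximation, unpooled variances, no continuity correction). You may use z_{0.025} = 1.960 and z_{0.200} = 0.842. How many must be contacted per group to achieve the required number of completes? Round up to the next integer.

n = (z_{α/2} + z_β)² · [p₁(1−p₁) + p₂(1−p₂)] / (p₁ − p₂)²
  = (1.960 + 0.842)² · (0.36·0.64 + 0.20·0.80) / (0.16)²
  = (2.802)² · (0.2304 + 0.1600) / 0.0256
  = 7.8512 · 0.3904 / 0.0256
  = 119.73
Design effect: 2.02 × 119.73 = 241.86.
Adjust for 66% response: 241.86 / 0.66 = 366.45.
Round up → n = 367 per group.

n = 367 per group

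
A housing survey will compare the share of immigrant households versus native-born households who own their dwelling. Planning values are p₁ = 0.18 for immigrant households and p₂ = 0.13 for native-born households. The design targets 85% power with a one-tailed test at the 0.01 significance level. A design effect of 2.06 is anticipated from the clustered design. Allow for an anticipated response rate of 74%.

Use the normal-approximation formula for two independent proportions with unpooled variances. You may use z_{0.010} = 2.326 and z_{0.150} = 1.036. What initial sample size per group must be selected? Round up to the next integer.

n = (z_α + z_β)² · [p₁(1−p₁) + p₂(1−p₂)] / (p₁ − p₂)²
  = (2.326 + 1.036)² · (0.18·0.82 + 0.13·0.87) / (0.05)²
  = (3.362)² · (0.1476 + 0.1131) / 0.0025
  = 11.3030 · 0.2607 / 0.0025
  = 1178.68
Design effect: 2.06 × 1178.68 = 2428.08.
Adjust for 74% response: 2428.08 / 0.74 = 3281.19.
Round up → n = 3282 per group.

n = 3282 per group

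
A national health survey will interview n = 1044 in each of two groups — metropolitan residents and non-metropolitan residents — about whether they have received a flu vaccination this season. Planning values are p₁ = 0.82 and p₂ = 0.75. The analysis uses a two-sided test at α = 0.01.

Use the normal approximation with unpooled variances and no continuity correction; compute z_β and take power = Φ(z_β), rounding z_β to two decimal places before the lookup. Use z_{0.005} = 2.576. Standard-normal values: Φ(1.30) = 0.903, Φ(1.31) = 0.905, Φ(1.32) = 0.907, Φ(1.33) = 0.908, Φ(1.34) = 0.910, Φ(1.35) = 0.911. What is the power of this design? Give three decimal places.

Power ≈ 0.908

z_β = |p₁−p₂|·√(n/[p₁q₁+p₂q₂]) − z_{α/2}
    = 0.07 · √(1044/0.3351) − 2.576
    = 0.07 · 55.8166 − 2.576
    = 3.9072 − 2.576 = 1.3312 → 1.33
Power = Φ(1.33) = 0.908.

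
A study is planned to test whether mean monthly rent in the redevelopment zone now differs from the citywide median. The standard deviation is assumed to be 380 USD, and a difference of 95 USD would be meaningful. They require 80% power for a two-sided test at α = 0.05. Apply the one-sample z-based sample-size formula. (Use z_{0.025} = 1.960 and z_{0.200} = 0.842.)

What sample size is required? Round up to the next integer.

n = (z_{α/2} + z_β)² · σ² / δ²
  = (1.960 + 0.842)² · 380² / 95²
  = 7.8512 · 144400 / 9025
  = 125.62
Round up → n = 126.

n = 126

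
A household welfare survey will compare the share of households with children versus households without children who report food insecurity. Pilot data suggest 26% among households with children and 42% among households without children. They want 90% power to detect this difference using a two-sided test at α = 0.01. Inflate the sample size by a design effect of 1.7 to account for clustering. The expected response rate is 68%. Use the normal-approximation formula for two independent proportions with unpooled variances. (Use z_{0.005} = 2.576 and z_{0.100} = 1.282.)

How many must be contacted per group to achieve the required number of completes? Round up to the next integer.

n = (z_{α/2} + z_β)² · [p₁(1−p₁) + p₂(1−p₂)] / (p₁ − p₂)²
  = (2.576 + 1.282)² · (0.26·0.74 + 0.42·0.58) / (-0.16)²
  = (3.858)² · (0.1924 + 0.2436) / 0.0256
  = 14.8842 · 0.4360 / 0.0256
  = 253.50
Design effect: 1.7 × 253.50 = 430.94.
Adjust for 68% response: 430.94 / 0.68 = 633.74.
Round up → n = 634 per group.

n = 634 per group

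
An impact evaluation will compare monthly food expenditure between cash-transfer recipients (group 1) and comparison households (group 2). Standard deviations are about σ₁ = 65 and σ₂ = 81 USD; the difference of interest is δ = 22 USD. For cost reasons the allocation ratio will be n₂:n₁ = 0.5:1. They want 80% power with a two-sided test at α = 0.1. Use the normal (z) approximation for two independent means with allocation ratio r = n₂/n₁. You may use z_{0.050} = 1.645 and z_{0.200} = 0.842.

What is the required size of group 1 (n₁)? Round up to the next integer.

n₁ = (z_{α/2} + z_β)² · (σ₁² + σ₂²/r) / δ²
   = (1.645 + 0.842)² · (65² + 81²/0.5) / 22²
   = 6.1852 · (4225 + 13122) / 484
   = 6.1852 · 17347 / 484
   = 221.68
Round up → n₁ = 222; n₂ = r·n₁ = 0.5 × 222 = 111.

n₁ = 222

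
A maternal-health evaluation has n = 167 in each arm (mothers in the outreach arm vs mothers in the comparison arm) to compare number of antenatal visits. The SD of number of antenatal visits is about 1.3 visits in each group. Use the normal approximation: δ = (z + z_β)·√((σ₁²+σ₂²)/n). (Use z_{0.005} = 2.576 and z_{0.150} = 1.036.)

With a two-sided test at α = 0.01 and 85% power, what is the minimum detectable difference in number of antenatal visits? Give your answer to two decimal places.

Minimum detectable difference ≈ 0.51 visits

δ = (z_{α/2} + z_β) · √((σ₁²+σ₂²)/n)
  = (2.576 + 1.036) · √(3.38/167)
  = 3.612 · √0.02024
  = 3.612 · 0.1423
  = 0.5139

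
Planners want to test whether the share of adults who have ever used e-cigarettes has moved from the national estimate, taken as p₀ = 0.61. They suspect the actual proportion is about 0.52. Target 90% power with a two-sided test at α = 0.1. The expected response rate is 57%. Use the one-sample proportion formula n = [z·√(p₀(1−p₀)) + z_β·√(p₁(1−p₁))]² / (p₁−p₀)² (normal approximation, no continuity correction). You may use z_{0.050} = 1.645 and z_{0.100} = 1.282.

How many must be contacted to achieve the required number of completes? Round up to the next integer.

n = [z_{α/2}·√(p₀q₀) + z_β·√(p₁q₁)]² / (p₁ − p₀)²
  = [1.645·√(0.61·0.39) + 1.282·√(0.52·0.48)]² / (-0.09)²
  = [1.645·0.4877 + 1.282·0.4996]² / 0.0081
  = [1.4428]² / 0.0081
  = 257.01
Adjust for 57% response: 257.01 / 0.57 = 450.89.
Round up → n = 451.

n = 451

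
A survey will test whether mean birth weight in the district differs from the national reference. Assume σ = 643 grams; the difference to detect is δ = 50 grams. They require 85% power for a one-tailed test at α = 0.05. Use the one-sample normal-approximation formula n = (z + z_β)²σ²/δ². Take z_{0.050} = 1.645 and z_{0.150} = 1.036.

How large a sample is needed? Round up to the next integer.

n = 1189

n = (z_α + z_β)² · σ² / δ²
  = (1.645 + 1.036)² · 643² / 50²
  = 7.1878 · 413449 / 2500
  = 1188.71
Round up → n = 1189.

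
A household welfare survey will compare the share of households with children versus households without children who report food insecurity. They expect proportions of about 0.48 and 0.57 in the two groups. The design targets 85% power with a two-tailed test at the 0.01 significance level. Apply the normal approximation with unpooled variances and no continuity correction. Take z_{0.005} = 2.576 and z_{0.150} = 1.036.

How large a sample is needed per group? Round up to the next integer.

n = 797 per group

n = (z_{α/2} + z_β)² · [p₁(1−p₁) + p₂(1−p₂)] / (p₁ − p₂)²
  = (2.576 + 1.036)² · (0.48·0.52 + 0.57·0.43) / (-0.09)²
  = (3.612)² · (0.2496 + 0.2451) / 0.0081
  = 13.0465 · 0.4947 / 0.0081
  = 796.81
Round up → n = 797 per group.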